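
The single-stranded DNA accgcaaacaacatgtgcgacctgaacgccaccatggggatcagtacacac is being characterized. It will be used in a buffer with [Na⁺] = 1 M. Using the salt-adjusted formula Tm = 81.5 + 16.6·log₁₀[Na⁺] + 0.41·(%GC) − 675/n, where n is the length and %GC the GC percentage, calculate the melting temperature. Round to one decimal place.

Length n = 51. Counting bases: A=17, C=17, G=11, T=6
G+C = 28, so %GC = 28/51 × 100 = 54.902%
Salt term: 16.6 × (0) = 0
GC term: 0.41 × 54.902 = 22.51; length term: −675/51 = −13.235
Tm = 81.5 + (0) + 22.51 − 13.235 = 90.775 → 90.8°C

90.8°C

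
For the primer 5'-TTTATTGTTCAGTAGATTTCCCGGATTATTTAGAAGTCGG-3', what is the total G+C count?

14

Base counts: G=9, C=5, A=9, T=17
G+C = 9 + 5 = 14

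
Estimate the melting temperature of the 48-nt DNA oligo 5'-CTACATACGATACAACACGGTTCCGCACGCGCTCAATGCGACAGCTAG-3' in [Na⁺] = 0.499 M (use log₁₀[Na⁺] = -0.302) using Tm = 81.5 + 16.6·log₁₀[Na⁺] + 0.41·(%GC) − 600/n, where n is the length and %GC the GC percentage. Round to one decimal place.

86.2°C

Length n = 48. Counting bases: G=10, C=16, T=8, A=14
G+C = 26, so %GC = 26/48 × 100 = 54.167%
Salt term: 16.6 × (-0.302) = -5.013
GC term: 0.41 × 54.167 = 22.208; length term: −600/48 = −12.5
Tm = 81.5 + (-5.013) + 22.208 − 12.5 = 86.195 → 86.2°C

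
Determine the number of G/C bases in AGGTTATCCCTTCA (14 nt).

Counting bases: A=3, G=2, T=5, C=4
G+C = 2 + 4 = 6

6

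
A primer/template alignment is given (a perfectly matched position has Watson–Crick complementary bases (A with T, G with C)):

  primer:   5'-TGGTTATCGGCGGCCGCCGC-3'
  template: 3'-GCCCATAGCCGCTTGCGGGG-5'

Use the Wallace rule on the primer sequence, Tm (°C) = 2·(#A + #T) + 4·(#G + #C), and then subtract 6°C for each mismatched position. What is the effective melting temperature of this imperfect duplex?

Primer base counts: A=1, T=4, G=8, C=7 → A+T=5, G+C=15
Perfect-match Tm = 2(5) + 4(15) = 10 + 60 = 70°C
Mismatches (positions where the bases are not complementary): 5 (at positions 1, 4, 13, 14, 19)
Effective Tm = 70 − 5×6 = 70 − 30 = 40°C

40°C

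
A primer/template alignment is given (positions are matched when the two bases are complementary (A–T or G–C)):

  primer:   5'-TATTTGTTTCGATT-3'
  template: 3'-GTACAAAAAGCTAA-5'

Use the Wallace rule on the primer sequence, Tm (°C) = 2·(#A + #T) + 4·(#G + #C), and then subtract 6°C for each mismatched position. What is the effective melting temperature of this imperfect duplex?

Primer base counts: A=2, T=9, G=2, C=1 → A+T=11, G+C=3
Perfect-match Tm = 2(11) + 4(3) = 22 + 12 = 34°C
Mismatches (positions where the bases are not complementary): 3 (at positions 1, 4, 6)
Effective Tm = 34 − 3×6 = 34 − 18 = 16°C

16°C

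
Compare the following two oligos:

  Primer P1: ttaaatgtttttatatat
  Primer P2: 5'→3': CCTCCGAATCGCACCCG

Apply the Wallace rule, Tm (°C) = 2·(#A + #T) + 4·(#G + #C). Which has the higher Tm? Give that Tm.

Primer P1: A+T=17, G+C=1 → Tm = 2(17)+4(1) = 38°C
Primer P2: A+T=5, G+C=12 → Tm = 2(5)+4(12) = 58°C
38°C vs 58°C → primer P2 is higher.

Primer P2, 58°C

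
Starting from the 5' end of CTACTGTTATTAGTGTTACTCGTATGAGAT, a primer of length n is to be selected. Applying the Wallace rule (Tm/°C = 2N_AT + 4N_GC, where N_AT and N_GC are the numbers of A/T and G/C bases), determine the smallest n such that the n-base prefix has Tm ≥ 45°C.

n = 18

First 17 bases: CTACTGTTATTAGTGTT → Tm = 44°C (< 45°C)
First 18 bases: CTACTGTTATTAGTGTTA → Tm = 46°C (≥ 45°C)
Each additional base adds 2°C (A/T) or 4°C (G/C), so Tm is non-decreasing in n; n = 18 is the first length to reach 45°C.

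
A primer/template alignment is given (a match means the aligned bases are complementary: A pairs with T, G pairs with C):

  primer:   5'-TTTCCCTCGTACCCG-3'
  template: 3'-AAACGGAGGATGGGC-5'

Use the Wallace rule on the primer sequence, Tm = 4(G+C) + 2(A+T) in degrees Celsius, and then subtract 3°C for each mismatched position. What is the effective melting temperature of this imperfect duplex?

42°C

Primer base counts: A=1, T=5, G=2, C=7 → A+T=6, G+C=9
Perfect-match Tm = 2(6) + 4(9) = 12 + 36 = 48°C
Mismatches (positions where the bases are not complementary): 2 (at positions 4, 9)
Effective Tm = 48 − 2×3 = 48 − 6 = 42°C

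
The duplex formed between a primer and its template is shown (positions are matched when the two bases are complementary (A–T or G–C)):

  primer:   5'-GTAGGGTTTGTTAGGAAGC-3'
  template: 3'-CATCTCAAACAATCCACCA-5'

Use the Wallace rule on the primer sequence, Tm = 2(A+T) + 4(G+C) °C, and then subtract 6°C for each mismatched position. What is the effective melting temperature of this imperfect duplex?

32°C

Primer base counts: A=4, T=6, G=8, C=1 → A+T=10, G+C=9
Perfect-match Tm = 2(10) + 4(9) = 20 + 36 = 56°C
Mismatches (positions where the bases are not complementary): 4 (at positions 5, 16, 17, 19)
Effective Tm = 56 − 4×6 = 56 − 24 = 32°C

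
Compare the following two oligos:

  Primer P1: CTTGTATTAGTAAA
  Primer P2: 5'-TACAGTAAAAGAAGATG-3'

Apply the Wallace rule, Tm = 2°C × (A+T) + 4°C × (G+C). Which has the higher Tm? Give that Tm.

Primer P1: A+T=11, G+C=3 → Tm = 2(11)+4(3) = 34°C
Primer P2: A+T=12, G+C=5 → Tm = 2(12)+4(5) = 44°C
34°C vs 44°C → primer P2 is higher.

Primer P2, 44°C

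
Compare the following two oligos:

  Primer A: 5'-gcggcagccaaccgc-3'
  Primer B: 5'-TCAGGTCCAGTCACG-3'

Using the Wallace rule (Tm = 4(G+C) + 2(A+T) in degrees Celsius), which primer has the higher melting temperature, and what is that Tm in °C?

Primer A, 54°C

Primer A: A+T=3, G+C=12 → Tm = 2(3)+4(12) = 54°C
Primer B: A+T=6, G+C=9 → Tm = 2(6)+4(9) = 48°C
54°C vs 48°C → primer A is higher.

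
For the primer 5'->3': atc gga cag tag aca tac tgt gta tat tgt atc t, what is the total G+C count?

12

Base counts: T=12, G=7, C=5, A=10
G+C = 7 + 5 = 12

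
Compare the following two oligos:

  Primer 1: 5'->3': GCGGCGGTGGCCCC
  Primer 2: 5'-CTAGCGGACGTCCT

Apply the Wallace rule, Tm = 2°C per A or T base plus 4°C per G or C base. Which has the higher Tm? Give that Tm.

Primer 1: A+T=1, G+C=13 → Tm = 2(1)+4(13) = 54°C
Primer 2: A+T=5, G+C=9 → Tm = 2(5)+4(9) = 46°C
54°C vs 46°C → primer 1 is higher.

Primer 1, 54°C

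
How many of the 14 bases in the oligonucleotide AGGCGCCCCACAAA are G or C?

Base counts: G=3, T=0, C=6, A=5
Total G or C: 3 + 6 = 9

9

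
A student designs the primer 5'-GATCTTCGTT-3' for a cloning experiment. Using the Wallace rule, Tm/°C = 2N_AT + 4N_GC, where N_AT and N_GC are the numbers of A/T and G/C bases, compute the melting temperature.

Scanning the sequence gives G=2, C=2, A=1, T=5.
AT pairs contribute 6, GC pairs contribute 4.
Tm = 2×6 + 4×4 = 28°C

28°C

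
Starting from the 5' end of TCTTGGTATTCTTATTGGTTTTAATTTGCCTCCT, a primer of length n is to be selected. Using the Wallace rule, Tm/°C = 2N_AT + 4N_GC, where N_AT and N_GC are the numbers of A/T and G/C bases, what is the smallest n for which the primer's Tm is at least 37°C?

First 14 bases: TCTTGGTATTCTTA → Tm = 36°C (< 37°C)
First 15 bases: TCTTGGTATTCTTAT → Tm = 38°C (≥ 37°C)
Each additional base adds 2°C (A/T) or 4°C (G/C), so Tm is non-decreasing in n; n = 15 is the first length to reach 37°C.

n = 15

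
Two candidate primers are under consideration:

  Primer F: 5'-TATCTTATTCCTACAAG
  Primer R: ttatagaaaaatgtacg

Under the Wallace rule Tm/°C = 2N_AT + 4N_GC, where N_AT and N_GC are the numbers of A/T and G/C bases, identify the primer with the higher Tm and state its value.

Primer F: A+T=12, G+C=5 → Tm = 2(12)+4(5) = 44°C
Primer R: A+T=13, G+C=4 → Tm = 2(13)+4(4) = 42°C
44°C vs 42°C → primer F is higher.

Primer F, 44°C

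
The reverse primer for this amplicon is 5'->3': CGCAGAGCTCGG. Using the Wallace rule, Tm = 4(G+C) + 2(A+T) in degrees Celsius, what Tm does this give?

42°C

Base counts: T=1, G=5, C=4, A=2
So N_AT = 3 and N_GC = 9.
Tm = 2×3 + 4×9 = 42°C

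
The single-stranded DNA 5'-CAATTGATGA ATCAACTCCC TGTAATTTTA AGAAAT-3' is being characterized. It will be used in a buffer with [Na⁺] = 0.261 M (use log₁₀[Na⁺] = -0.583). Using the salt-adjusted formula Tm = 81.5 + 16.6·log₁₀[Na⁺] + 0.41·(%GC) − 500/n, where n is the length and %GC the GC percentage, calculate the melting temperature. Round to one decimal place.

Length n = 36. Counting bases: T=12, C=6, A=14, G=4
G+C = 10, so %GC = 10/36 × 100 = 27.778%
Salt term: 16.6 × (-0.583) = -9.678
GC term: 0.41 × 27.778 = 11.389; length term: −500/36 = −13.889
Tm = 81.5 + (-9.678) + 11.389 − 13.889 = 69.322 → 69.3°C

69.3°C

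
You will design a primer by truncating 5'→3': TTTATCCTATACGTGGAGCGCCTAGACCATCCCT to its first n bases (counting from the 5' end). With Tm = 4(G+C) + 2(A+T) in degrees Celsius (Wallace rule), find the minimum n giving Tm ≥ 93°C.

n = 32

First 31 bases: TTTATCCTATACGTGGAGCGCCTAGACCATC → Tm = 92°C (< 93°C)
First 32 bases: TTTATCCTATACGTGGAGCGCCTAGACCATCC → Tm = 96°C (≥ 93°C)
Since every base adds ≥2°C, Tm only increases with n, so the threshold is first crossed at n = 32.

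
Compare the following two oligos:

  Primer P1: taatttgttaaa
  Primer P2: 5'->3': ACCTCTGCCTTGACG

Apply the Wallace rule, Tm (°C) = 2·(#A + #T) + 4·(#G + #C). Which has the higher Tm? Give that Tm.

Primer P2, 48°C

Primer P1: A+T=11, G+C=1 → Tm = 2(11)+4(1) = 26°C
Primer P2: A+T=6, G+C=9 → Tm = 2(6)+4(9) = 48°C
26°C vs 48°C → primer P2 is higher.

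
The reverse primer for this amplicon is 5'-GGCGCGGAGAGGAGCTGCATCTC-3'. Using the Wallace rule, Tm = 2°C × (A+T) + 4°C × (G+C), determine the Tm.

Base counts: C=6, T=3, A=4, G=10
A+T = 7, G+C = 16
Tm = 2×7 + 4×16 = 78°C

78°C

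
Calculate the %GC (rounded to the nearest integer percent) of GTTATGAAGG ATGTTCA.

35%

Counting bases: G=5, C=1, A=5, T=6
G+C = 5 + 1 = 6 out of 17 bases
%GC = 6/17 × 100 = 35.29% ≈ 35%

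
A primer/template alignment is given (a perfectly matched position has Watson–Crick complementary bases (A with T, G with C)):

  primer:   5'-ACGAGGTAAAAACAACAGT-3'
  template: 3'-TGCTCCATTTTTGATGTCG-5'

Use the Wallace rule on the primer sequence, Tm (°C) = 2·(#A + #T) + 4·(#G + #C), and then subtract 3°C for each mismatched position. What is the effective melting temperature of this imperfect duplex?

46°C

Primer base counts: A=10, T=2, G=4, C=3 → A+T=12, G+C=7
Perfect-match Tm = 2(12) + 4(7) = 24 + 28 = 52°C
Mismatches (positions where the bases are not complementary): 2 (at positions 14, 19)
Effective Tm = 52 − 2×3 = 52 − 6 = 46°C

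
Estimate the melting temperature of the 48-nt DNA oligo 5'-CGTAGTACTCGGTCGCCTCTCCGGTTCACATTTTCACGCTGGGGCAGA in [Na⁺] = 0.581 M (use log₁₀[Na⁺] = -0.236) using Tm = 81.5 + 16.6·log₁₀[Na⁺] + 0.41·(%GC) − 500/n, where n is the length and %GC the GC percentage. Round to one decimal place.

Length n = 48. Scanning the sequence gives A=7, G=13, T=13, C=15.
G+C = 28, so %GC = 28/48 × 100 = 58.333%
Salt term: 16.6 × (-0.236) = -3.918
GC term: 0.41 × 58.333 = 23.917; length term: −500/48 = −10.417
Tm = 81.5 + (-3.918) + 23.917 − 10.417 = 91.082 → 91.1°C

91.1°C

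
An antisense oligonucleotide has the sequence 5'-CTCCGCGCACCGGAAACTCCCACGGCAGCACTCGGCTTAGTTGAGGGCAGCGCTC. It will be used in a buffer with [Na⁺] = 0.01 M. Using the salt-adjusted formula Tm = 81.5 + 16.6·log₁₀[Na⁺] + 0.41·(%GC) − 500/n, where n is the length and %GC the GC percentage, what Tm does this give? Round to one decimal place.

66.8°C

Length n = 55. Base counts: A=10, G=16, C=21, T=8
G+C = 37, so %GC = 37/55 × 100 = 67.273%
Salt term: 16.6 × (-2) = -33.2
GC term: 0.41 × 67.273 = 27.582; length term: −500/55 = −9.091
Tm = 81.5 + (-33.2) + 27.582 − 9.091 = 66.791 → 66.8°C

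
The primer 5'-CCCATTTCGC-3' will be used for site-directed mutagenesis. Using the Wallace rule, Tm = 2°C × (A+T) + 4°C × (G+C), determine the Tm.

Scanning the sequence gives C=5, T=3, A=1, G=1.
AT pairs contribute 4, GC pairs contribute 6.
Tm = 2(4) + 4(6) = 8 + 24 = 32°C

32°C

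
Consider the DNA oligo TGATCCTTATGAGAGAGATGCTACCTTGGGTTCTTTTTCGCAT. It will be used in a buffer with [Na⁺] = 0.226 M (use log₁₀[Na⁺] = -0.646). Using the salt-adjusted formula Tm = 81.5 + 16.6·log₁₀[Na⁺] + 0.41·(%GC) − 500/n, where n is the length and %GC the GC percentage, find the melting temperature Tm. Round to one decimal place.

76.3°C

Length n = 43. Base counts: T=17, A=8, C=8, G=10
G+C = 18, so %GC = 18/43 × 100 = 41.86%
Salt term: 16.6 × (-0.646) = -10.724
GC term: 0.41 × 41.86 = 17.163; length term: −500/43 = −11.628
Tm = 81.5 + (-10.724) + 17.163 − 11.628 = 76.311 → 76.3°C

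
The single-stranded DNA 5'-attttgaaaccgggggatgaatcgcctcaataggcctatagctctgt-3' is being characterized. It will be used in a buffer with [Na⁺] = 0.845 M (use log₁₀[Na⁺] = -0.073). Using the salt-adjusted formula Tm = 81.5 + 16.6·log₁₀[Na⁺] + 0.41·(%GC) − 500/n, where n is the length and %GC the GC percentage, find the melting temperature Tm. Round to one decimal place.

88.8°C

Length n = 47. A=12, C=10, T=13, G=12
G+C = 22, so %GC = 22/47 × 100 = 46.809%
Salt term: 16.6 × (-0.073) = -1.212
GC term: 0.41 × 46.809 = 19.192; length term: −500/47 = −10.638
Tm = 81.5 + (-1.212) + 19.192 − 10.638 = 88.842 → 88.8°C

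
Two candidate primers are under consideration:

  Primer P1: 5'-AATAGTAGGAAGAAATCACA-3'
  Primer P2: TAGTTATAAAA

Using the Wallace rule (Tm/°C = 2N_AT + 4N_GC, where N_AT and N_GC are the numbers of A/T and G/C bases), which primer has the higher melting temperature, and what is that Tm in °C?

Primer P1: A+T=14, G+C=6 → Tm = 2(14)+4(6) = 52°C
Primer P2: A+T=10, G+C=1 → Tm = 2(10)+4(1) = 24°C
52°C vs 24°C → primer P1 is higher.

Primer P1, 52°C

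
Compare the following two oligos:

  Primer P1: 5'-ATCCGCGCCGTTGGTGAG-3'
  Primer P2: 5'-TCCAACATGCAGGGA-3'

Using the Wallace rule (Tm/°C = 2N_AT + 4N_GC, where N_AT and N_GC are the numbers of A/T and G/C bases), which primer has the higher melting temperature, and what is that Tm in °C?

Primer P1, 60°C

Primer P1: A+T=6, G+C=12 → Tm = 2(6)+4(12) = 60°C
Primer P2: A+T=7, G+C=8 → Tm = 2(7)+4(8) = 46°C
60°C vs 46°C → primer P1 is higher.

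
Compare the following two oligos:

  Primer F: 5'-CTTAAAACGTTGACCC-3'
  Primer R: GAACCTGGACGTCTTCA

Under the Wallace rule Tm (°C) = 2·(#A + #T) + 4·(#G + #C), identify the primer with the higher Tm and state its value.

Primer F: A+T=9, G+C=7 → Tm = 2(9)+4(7) = 46°C
Primer R: A+T=8, G+C=9 → Tm = 2(8)+4(9) = 52°C
46°C vs 52°C → primer R is higher.

Primer R, 52°C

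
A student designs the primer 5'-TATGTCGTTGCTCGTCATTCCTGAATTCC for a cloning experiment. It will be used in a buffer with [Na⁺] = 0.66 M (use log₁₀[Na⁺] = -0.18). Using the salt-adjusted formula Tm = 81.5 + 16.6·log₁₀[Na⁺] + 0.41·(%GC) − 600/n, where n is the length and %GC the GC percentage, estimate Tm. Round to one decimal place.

76.2°C

Length n = 29. Scanning the sequence gives C=8, A=4, G=5, T=12.
G+C = 13, so %GC = 13/29 × 100 = 44.828%
Salt term: 16.6 × (-0.18) = -2.988
GC term: 0.41 × 44.828 = 18.379; length term: −600/29 = −20.69
Tm = 81.5 + (-2.988) + 18.379 − 20.69 = 76.201 → 76.2°C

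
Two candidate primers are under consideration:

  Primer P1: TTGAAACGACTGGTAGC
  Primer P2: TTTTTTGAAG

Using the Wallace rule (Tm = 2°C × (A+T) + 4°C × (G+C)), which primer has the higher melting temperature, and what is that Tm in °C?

Primer P1, 50°C

Primer P1: A+T=9, G+C=8 → Tm = 2(9)+4(8) = 50°C
Primer P2: A+T=8, G+C=2 → Tm = 2(8)+4(2) = 24°C
50°C vs 24°C → primer P1 is higher.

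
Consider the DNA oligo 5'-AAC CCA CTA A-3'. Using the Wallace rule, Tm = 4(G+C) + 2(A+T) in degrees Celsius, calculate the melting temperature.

28°C

G=0, C=4, A=5, T=1
So N_AT = 6 and N_GC = 4.
Tm = 2(6) + 4(4) = 12 + 16 = 28°C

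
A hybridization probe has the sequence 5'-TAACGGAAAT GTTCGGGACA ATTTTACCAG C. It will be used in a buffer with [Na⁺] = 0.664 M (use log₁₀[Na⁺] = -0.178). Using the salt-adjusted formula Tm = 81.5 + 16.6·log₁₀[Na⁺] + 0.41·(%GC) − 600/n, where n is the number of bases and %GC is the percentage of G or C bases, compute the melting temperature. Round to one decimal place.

Length n = 31. Base counts: T=8, C=6, A=10, G=7
G+C = 13, so %GC = 13/31 × 100 = 41.935%
Salt term: 16.6 × (-0.178) = -2.955
GC term: 0.41 × 41.935 = 17.193; length term: −600/31 = −19.355
Tm = 81.5 + (-2.955) + 17.193 − 19.355 = 76.383 → 76.4°C

76.4°C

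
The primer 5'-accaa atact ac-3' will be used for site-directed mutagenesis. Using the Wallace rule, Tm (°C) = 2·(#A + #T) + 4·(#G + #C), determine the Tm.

Counting bases: A=6, G=0, C=4, T=2
AT pairs contribute 8, GC pairs contribute 4.
Tm = 2(8) + 4(4) = 16 + 16 = 32°C

32°C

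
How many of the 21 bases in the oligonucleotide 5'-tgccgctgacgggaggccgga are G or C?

Scanning the sequence gives C=6, T=2, G=10, A=3.
G+C = 10 + 6 = 16

16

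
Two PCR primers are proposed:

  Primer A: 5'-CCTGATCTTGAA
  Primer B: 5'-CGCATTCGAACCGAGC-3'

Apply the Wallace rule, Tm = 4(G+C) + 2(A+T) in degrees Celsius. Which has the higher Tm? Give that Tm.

Primer B, 52°C

Primer A: A+T=7, G+C=5 → Tm = 2(7)+4(5) = 34°C
Primer B: A+T=6, G+C=10 → Tm = 2(6)+4(10) = 52°C
34°C vs 52°C → primer B is higher.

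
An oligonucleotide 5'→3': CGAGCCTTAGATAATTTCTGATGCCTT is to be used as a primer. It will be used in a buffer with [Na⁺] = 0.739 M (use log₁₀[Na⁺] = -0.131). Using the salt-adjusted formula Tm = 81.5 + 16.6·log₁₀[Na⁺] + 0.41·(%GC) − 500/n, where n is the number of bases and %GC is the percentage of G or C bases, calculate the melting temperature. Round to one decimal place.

77.5°C

Length n = 27. Scanning the sequence gives C=6, T=10, G=5, A=6.
G+C = 11, so %GC = 11/27 × 100 = 40.741%
Salt term: 16.6 × (-0.131) = -2.175
GC term: 0.41 × 40.741 = 16.704; length term: −500/27 = −18.519
Tm = 81.5 + (-2.175) + 16.704 − 18.519 = 77.51 → 77.5°C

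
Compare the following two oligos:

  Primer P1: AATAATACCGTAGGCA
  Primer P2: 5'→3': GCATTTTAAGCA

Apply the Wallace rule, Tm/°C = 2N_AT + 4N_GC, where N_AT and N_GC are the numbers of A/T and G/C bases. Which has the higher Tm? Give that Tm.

Primer P1: A+T=10, G+C=6 → Tm = 2(10)+4(6) = 44°C
Primer P2: A+T=8, G+C=4 → Tm = 2(8)+4(4) = 32°C
44°C vs 32°C → primer P1 is higher.

Primer P1, 44°C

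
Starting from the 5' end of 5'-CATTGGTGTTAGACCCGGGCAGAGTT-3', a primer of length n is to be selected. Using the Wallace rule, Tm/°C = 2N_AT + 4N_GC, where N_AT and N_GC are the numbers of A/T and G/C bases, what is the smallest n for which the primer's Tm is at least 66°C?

n = 21

First 20 bases: CATTGGTGTTAGACCCGGGC → Tm = 64°C (< 66°C)
First 21 bases: CATTGGTGTTAGACCCGGGCA → Tm = 66°C (≥ 66°C)
Each additional base adds 2°C (A/T) or 4°C (G/C), so Tm is non-decreasing in n; n = 21 is the first length to reach 66°C.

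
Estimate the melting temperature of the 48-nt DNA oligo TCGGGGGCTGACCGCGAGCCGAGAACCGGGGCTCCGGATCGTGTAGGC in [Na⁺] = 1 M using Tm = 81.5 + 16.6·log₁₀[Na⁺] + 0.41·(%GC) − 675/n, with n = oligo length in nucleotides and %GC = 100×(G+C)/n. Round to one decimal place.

Length n = 48. Base counts: A=7, T=6, C=14, G=21
G+C = 35, so %GC = 35/48 × 100 = 72.917%
Salt term: 16.6 × (0) = 0
GC term: 0.41 × 72.917 = 29.896; length term: −675/48 = −14.062
Tm = 81.5 + (0) + 29.896 − 14.062 = 97.334 → 97.3°C

97.3°C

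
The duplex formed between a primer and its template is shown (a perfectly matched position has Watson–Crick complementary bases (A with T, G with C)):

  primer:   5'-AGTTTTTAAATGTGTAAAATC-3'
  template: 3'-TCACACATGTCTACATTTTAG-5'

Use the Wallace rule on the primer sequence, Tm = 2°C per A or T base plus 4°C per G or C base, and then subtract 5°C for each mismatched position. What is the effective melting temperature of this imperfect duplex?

25°C

Primer base counts: A=8, T=9, G=3, C=1 → A+T=17, G+C=4
Perfect-match Tm = 2(17) + 4(4) = 34 + 16 = 50°C
Mismatches (positions where the bases are not complementary): 5 (at positions 4, 6, 9, 11, 12)
Effective Tm = 50 − 5×5 = 50 − 25 = 25°C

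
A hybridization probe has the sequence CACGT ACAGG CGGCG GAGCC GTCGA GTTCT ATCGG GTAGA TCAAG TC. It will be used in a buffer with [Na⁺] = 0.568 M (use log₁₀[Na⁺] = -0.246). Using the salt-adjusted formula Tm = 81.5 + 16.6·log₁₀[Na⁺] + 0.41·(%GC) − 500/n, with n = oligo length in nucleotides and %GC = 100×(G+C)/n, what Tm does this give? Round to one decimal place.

91.2°C

Length n = 47. Base counts: G=16, C=12, A=10, T=9
G+C = 28, so %GC = 28/47 × 100 = 59.574%
Salt term: 16.6 × (-0.246) = -4.084
GC term: 0.41 × 59.574 = 24.425; length term: −500/47 = −10.638
Tm = 81.5 + (-4.084) + 24.425 − 10.638 = 91.203 → 91.2°C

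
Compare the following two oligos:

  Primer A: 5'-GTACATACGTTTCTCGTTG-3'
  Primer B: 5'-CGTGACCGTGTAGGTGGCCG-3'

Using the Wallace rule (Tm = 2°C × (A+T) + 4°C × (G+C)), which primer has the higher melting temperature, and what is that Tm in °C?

Primer A: A+T=11, G+C=8 → Tm = 2(11)+4(8) = 54°C
Primer B: A+T=6, G+C=14 → Tm = 2(6)+4(14) = 68°C
54°C vs 68°C → primer B is higher.

Primer B, 68°C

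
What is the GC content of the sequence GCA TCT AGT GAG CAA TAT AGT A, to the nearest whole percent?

Counting bases: A=8, G=5, T=6, C=3
G+C = 5 + 3 = 8 out of 22 bases
%GC = 8/22 × 100 = 36.36% ≈ 36%

36%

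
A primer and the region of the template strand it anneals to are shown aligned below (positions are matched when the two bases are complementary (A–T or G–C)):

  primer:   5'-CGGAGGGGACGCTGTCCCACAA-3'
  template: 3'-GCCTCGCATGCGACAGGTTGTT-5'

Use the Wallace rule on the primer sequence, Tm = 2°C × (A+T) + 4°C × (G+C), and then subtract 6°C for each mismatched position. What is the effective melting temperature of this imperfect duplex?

56°C

Primer base counts: A=5, T=2, G=8, C=7 → A+T=7, G+C=15
Perfect-match Tm = 2(7) + 4(15) = 14 + 60 = 74°C
Mismatches (positions where the bases are not complementary): 3 (at positions 6, 8, 18)
Effective Tm = 74 − 3×6 = 74 − 18 = 56°C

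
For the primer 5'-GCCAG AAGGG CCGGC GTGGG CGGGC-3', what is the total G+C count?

Counting bases: G=14, C=7, T=1, A=3
Total G or C: 14 + 7 = 21

21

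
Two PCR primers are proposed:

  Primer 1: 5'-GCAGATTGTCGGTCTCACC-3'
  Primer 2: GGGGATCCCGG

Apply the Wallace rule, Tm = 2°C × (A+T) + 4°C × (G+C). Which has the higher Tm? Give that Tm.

Primer 1: A+T=8, G+C=11 → Tm = 2(8)+4(11) = 60°C
Primer 2: A+T=2, G+C=9 → Tm = 2(2)+4(9) = 40°C
60°C vs 40°C → primer 1 is higher.

Primer 1, 60°C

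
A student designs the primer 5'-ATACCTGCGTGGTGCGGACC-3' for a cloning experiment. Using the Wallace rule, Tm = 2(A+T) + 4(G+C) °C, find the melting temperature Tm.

Scanning the sequence gives G=7, C=6, T=4, A=3.
AT pairs contribute 7, GC pairs contribute 13.
Tm = 2×7 + 4×13 = 66°C

66°C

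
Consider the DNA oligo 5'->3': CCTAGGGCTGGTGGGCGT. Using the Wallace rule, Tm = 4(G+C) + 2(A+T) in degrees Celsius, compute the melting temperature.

62°C

Scanning the sequence gives G=9, C=4, A=1, T=4.
So N_AT = 5 and N_GC = 13.
Tm = 2×5 + 4×13 = 62°C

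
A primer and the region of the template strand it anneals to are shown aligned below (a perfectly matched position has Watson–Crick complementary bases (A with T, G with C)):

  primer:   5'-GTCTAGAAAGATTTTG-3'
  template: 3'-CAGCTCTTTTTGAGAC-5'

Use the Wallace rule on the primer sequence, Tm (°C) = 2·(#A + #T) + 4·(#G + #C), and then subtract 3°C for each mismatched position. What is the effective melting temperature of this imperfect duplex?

30°C

Primer base counts: A=5, T=6, G=4, C=1 → A+T=11, G+C=5
Perfect-match Tm = 2(11) + 4(5) = 22 + 20 = 42°C
Mismatches (positions where the bases are not complementary): 4 (at positions 4, 10, 12, 14)
Effective Tm = 42 − 4×3 = 42 − 12 = 30°C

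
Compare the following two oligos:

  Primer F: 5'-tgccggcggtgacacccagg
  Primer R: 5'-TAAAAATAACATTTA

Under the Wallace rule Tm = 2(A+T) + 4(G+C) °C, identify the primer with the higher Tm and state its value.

Primer F: A+T=5, G+C=15 → Tm = 2(5)+4(15) = 70°C
Primer R: A+T=14, G+C=1 → Tm = 2(14)+4(1) = 32°C
70°C vs 32°C → primer F is higher.

Primer F, 70°C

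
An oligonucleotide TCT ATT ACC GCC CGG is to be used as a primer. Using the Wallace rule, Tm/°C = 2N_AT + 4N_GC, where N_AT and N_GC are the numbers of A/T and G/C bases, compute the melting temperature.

48°C

T=4, A=2, G=3, C=6
So N_AT = 6 and N_GC = 9.
Tm = 4·9 + 2·6 = 36 + 12 = 48°C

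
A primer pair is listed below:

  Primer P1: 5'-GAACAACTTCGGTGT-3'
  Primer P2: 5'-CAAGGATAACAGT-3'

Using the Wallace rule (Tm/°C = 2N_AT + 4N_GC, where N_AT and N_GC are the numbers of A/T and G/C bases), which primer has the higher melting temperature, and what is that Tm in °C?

Primer P1: A+T=8, G+C=7 → Tm = 2(8)+4(7) = 44°C
Primer P2: A+T=8, G+C=5 → Tm = 2(8)+4(5) = 36°C
44°C vs 36°C → primer P1 is higher.

Primer P1, 44°C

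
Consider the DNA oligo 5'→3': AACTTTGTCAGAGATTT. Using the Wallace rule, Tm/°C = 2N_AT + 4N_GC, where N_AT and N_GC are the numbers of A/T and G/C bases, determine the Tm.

C=2, G=3, T=7, A=5
AT pairs contribute 12, GC pairs contribute 5.
Tm = 2(12) + 4(5) = 24 + 20 = 44°C

44°C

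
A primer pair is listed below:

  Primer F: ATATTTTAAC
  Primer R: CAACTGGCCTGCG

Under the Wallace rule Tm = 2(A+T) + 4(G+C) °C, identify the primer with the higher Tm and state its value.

Primer F: A+T=9, G+C=1 → Tm = 2(9)+4(1) = 22°C
Primer R: A+T=4, G+C=9 → Tm = 2(4)+4(9) = 44°C
22°C vs 44°C → primer R is higher.

Primer R, 44°C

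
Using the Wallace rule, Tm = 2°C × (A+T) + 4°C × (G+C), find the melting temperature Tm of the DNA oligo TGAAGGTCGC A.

34°C

Counting bases: T=2, C=2, G=4, A=3
So N_AT = 5 and N_GC = 6.
Tm = 2×5 + 4×6 = 34°C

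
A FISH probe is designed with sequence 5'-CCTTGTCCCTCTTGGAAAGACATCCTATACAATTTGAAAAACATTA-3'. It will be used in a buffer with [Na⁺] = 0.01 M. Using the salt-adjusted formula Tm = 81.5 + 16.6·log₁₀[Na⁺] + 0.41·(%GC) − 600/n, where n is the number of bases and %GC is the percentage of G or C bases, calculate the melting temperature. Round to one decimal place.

Length n = 46. Counting bases: A=16, G=5, T=14, C=11
G+C = 16, so %GC = 16/46 × 100 = 34.783%
Salt term: 16.6 × (-2) = -33.2
GC term: 0.41 × 34.783 = 14.261; length term: −600/46 = −13.043
Tm = 81.5 + (-33.2) + 14.261 − 13.043 = 49.518 → 49.5°C

49.5°C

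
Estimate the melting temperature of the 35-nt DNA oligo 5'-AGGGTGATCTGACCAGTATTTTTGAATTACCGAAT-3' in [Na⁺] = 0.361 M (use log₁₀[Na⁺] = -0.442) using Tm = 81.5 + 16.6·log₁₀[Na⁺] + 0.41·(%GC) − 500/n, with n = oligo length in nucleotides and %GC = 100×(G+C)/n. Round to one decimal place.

75.1°C

Length n = 35. G=8, T=12, A=10, C=5
G+C = 13, so %GC = 13/35 × 100 = 37.143%
Salt term: 16.6 × (-0.442) = -7.337
GC term: 0.41 × 37.143 = 15.229; length term: −500/35 = −14.286
Tm = 81.5 + (-7.337) + 15.229 − 14.286 = 75.106 → 75.1°C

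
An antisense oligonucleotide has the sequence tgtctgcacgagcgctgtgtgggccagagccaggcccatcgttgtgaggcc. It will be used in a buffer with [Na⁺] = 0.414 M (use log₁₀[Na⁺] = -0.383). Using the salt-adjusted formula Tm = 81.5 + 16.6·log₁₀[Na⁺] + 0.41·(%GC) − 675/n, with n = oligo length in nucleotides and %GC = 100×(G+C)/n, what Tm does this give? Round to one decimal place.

89.2°C

Length n = 51. Scanning the sequence gives T=10, A=7, G=19, C=15.
G+C = 34, so %GC = 34/51 × 100 = 66.667%
Salt term: 16.6 × (-0.383) = -6.358
GC term: 0.41 × 66.667 = 27.333; length term: −675/51 = −13.235
Tm = 81.5 + (-6.358) + 27.333 − 13.235 = 89.24 → 89.2°C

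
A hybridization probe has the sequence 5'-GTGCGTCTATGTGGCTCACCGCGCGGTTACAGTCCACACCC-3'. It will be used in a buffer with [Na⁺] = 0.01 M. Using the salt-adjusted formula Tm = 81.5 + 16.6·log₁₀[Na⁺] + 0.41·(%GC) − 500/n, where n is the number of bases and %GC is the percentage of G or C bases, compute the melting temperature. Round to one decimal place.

Length n = 41. Base counts: T=9, A=6, G=11, C=15
G+C = 26, so %GC = 26/41 × 100 = 63.415%
Salt term: 16.6 × (-2) = -33.2
GC term: 0.41 × 63.415 = 26; length term: −500/41 = −12.195
Tm = 81.5 + (-33.2) + 26 − 12.195 = 62.105 → 62.1°C

62.1°C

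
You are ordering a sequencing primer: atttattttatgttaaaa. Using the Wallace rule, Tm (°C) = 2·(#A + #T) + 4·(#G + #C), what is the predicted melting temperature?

38°C

Scanning the sequence gives C=0, A=7, G=1, T=10.
So N_AT = 17 and N_GC = 1.
Tm = 2(17) + 4(1) = 34 + 4 = 38°C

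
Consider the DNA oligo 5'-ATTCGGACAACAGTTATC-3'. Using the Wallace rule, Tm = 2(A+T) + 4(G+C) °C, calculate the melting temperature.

50°C

Counting bases: C=4, A=6, G=3, T=5
AT pairs contribute 11, GC pairs contribute 7.
Tm = 2×11 + 4×7 = 50°C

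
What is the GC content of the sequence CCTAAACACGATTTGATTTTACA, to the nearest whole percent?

30%

T=8, A=8, G=2, C=5
G+C = 2 + 5 = 7 out of 23 bases
%GC = 7/23 × 100 = 30.43% ≈ 30%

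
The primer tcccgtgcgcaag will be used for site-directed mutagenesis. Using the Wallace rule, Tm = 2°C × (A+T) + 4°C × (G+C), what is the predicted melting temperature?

Base counts: A=2, T=2, C=5, G=4
So N_AT = 4 and N_GC = 9.
Tm = 2×4 + 4×9 = 44°C

44°C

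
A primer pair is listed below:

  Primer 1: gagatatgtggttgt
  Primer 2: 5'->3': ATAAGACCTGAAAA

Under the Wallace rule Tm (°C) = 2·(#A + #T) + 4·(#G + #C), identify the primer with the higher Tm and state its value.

Primer 1, 42°C

Primer 1: A+T=9, G+C=6 → Tm = 2(9)+4(6) = 42°C
Primer 2: A+T=10, G+C=4 → Tm = 2(10)+4(4) = 36°C
42°C vs 36°C → primer 1 is higher.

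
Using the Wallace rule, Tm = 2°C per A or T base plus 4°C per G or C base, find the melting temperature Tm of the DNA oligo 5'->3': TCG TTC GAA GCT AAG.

Counting bases: G=4, A=4, C=3, T=4
A+T = 8, G+C = 7
Tm = 2(8) + 4(7) = 16 + 28 = 44°C

44°C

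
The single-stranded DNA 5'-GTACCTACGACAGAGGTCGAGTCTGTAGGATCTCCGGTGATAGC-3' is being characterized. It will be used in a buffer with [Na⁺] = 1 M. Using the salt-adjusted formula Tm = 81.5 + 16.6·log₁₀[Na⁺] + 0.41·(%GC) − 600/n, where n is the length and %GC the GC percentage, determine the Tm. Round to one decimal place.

Length n = 44. Base counts: G=14, A=10, T=10, C=10
G+C = 24, so %GC = 24/44 × 100 = 54.545%
Salt term: 16.6 × (0) = 0
GC term: 0.41 × 54.545 = 22.363; length term: −600/44 = −13.636
Tm = 81.5 + (0) + 22.363 − 13.636 = 90.227 → 90.2°C

90.2°C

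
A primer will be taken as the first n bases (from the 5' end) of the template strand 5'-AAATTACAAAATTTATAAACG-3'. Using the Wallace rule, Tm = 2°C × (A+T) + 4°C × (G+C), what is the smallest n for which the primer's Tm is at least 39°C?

n = 19

First 18 bases: AAATTACAAAATTTATAA → Tm = 38°C (< 39°C)
First 19 bases: AAATTACAAAATTTATAAA → Tm = 40°C (≥ 39°C)
Since every base adds ≥2°C, Tm only increases with n, so the threshold is first crossed at n = 19.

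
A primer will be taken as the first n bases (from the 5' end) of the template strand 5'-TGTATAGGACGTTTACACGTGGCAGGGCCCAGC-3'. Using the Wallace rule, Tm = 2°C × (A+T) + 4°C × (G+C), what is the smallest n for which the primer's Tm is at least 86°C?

First 27 bases: TGTATAGGACGTTTACACGTGGCAGGG → Tm = 82°C (< 86°C)
First 28 bases: TGTATAGGACGTTTACACGTGGCAGGGC → Tm = 86°C (≥ 86°C)
Each additional base adds 2°C (A/T) or 4°C (G/C), so Tm is non-decreasing in n; n = 28 is the first length to reach 86°C.

n = 28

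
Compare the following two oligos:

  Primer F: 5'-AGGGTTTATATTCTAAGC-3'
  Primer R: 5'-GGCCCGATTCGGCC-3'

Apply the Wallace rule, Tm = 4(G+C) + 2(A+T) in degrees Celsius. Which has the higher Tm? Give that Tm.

Primer F: A+T=12, G+C=6 → Tm = 2(12)+4(6) = 48°C
Primer R: A+T=3, G+C=11 → Tm = 2(3)+4(11) = 50°C
48°C vs 50°C → primer R is higher.

Primer R, 50°C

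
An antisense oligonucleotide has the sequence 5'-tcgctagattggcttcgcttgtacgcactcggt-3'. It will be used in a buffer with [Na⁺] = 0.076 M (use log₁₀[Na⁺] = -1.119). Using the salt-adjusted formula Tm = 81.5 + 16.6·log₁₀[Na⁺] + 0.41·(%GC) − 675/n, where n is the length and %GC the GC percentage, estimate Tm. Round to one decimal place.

64.8°C

Length n = 33. Base counts: A=4, G=9, C=9, T=11
G+C = 18, so %GC = 18/33 × 100 = 54.545%
Salt term: 16.6 × (-1.119) = -18.575
GC term: 0.41 × 54.545 = 22.363; length term: −675/33 = −20.455
Tm = 81.5 + (-18.575) + 22.363 − 20.455 = 64.833 → 64.8°C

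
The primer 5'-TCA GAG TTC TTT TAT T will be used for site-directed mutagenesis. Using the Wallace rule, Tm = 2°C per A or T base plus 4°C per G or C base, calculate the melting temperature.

Counting bases: C=2, G=2, A=3, T=9
AT pairs contribute 12, GC pairs contribute 4.
Tm = 4·4 + 2·12 = 16 + 24 = 40°C

40°C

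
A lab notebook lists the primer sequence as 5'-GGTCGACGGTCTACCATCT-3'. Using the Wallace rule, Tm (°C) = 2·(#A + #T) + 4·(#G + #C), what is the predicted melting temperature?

60°C

G=5, C=6, A=3, T=5
A+T = 8, G+C = 11
Tm = 2×8 + 4×11 = 60°C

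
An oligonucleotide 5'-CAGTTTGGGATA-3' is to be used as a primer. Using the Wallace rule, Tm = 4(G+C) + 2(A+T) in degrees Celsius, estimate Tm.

Counting bases: G=4, T=4, A=3, C=1
AT pairs contribute 7, GC pairs contribute 5.
Tm = 2(7) + 4(5) = 14 + 20 = 34°C

34°C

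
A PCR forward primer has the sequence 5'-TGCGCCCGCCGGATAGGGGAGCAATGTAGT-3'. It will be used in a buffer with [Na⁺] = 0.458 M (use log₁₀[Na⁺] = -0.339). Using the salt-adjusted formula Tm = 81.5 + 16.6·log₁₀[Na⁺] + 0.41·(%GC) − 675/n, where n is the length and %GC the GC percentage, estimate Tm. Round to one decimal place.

Length n = 30. Base counts: A=6, C=7, G=12, T=5
G+C = 19, so %GC = 19/30 × 100 = 63.333%
Salt term: 16.6 × (-0.339) = -5.627
GC term: 0.41 × 63.333 = 25.967; length term: −675/30 = −22.5
Tm = 81.5 + (-5.627) + 25.967 − 22.5 = 79.34 → 79.3°C

79.3°C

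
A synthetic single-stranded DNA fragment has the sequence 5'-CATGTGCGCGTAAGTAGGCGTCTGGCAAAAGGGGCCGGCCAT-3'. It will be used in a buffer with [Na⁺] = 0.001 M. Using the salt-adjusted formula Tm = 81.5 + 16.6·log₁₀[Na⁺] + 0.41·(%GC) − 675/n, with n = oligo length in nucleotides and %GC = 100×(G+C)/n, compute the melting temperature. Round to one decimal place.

Length n = 42. Scanning the sequence gives T=7, A=9, C=10, G=16.
G+C = 26, so %GC = 26/42 × 100 = 61.905%
Salt term: 16.6 × (-3) = -49.8
GC term: 0.41 × 61.905 = 25.381; length term: −675/42 = −16.071
Tm = 81.5 + (-49.8) + 25.381 − 16.071 = 41.01 → 41.0°C

41.0°C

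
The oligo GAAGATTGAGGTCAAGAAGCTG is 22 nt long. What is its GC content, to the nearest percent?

45%

Counting bases: G=8, T=4, A=8, C=2
G+C = 8 + 2 = 10 out of 22 bases
%GC = 10/22 × 100 = 45.45% ≈ 45%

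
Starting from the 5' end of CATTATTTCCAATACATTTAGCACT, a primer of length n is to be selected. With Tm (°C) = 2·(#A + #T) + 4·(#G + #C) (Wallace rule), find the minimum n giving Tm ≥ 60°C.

n = 24

First 23 bases: CATTATTTCCAATACATTTAGCA → Tm = 58°C (< 60°C)
First 24 bases: CATTATTTCCAATACATTTAGCAC → Tm = 62°C (≥ 60°C)
Since every base adds ≥2°C, Tm only increases with n, so the threshold is first crossed at n = 24.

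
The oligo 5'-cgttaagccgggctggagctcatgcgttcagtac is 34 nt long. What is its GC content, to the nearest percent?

59%

Base counts: A=6, C=9, G=11, T=8
G+C = 11 + 9 = 20 out of 34 bases
%GC = 20/34 × 100 = 58.82% ≈ 59%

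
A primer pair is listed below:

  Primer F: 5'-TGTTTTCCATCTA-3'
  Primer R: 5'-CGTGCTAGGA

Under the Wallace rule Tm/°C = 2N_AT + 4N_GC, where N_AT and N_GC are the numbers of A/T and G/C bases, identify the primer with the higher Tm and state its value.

Primer F, 34°C

Primer F: A+T=9, G+C=4 → Tm = 2(9)+4(4) = 34°C
Primer R: A+T=4, G+C=6 → Tm = 2(4)+4(6) = 32°C
34°C vs 32°C → primer F is higher.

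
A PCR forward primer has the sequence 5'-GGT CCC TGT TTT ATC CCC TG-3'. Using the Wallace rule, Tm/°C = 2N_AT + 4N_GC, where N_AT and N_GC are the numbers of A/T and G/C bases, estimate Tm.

62°C

Counting bases: A=1, C=7, T=8, G=4
AT pairs contribute 9, GC pairs contribute 11.
Tm = 4·11 + 2·9 = 44 + 18 = 62°C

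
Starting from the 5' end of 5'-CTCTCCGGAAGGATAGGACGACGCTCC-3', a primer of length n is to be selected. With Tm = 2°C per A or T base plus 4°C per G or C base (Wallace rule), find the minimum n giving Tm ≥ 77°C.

n = 24

First 23 bases: CTCTCCGGAAGGATAGGACGACG → Tm = 74°C (< 77°C)
First 24 bases: CTCTCCGGAAGGATAGGACGACGC → Tm = 78°C (≥ 77°C)
Since every base adds ≥2°C, Tm only increases with n, so the threshold is first crossed at n = 24.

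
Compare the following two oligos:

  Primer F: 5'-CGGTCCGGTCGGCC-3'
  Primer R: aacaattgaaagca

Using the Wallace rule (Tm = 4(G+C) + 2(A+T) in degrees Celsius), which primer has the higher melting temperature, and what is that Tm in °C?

Primer F, 52°C

Primer F: A+T=2, G+C=12 → Tm = 2(2)+4(12) = 52°C
Primer R: A+T=10, G+C=4 → Tm = 2(10)+4(4) = 36°C
52°C vs 36°C → primer F is higher.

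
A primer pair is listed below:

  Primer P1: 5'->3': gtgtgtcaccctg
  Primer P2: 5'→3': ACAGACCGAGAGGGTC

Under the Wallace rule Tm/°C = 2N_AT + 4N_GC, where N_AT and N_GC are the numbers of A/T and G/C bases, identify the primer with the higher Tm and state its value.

Primer P1: A+T=5, G+C=8 → Tm = 2(5)+4(8) = 42°C
Primer P2: A+T=6, G+C=10 → Tm = 2(6)+4(10) = 52°C
42°C vs 52°C → primer P2 is higher.

Primer P2, 52°C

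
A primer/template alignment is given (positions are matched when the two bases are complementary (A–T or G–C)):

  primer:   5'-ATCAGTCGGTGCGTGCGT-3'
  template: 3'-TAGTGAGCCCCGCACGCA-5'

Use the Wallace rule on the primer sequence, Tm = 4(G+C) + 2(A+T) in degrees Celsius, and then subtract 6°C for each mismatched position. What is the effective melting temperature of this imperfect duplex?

Primer base counts: A=2, T=5, G=7, C=4 → A+T=7, G+C=11
Perfect-match Tm = 2(7) + 4(11) = 14 + 44 = 58°C
Mismatches (positions where the bases are not complementary): 2 (at positions 5, 10)
Effective Tm = 58 − 2×6 = 58 − 12 = 46°C

46°C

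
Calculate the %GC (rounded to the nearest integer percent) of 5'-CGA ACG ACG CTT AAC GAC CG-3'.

60%

Base counts: C=7, T=2, G=5, A=6
G+C = 5 + 7 = 12 out of 20 bases
%GC = 12/20 × 100 = 60% ≈ 60%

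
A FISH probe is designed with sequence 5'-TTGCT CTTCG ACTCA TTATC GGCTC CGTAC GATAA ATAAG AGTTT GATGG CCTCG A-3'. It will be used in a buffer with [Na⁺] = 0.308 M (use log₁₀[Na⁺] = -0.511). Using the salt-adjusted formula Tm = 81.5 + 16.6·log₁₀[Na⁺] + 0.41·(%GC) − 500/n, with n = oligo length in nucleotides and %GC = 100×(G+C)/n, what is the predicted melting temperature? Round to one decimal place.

82.4°C

Length n = 56. Scanning the sequence gives T=18, G=12, C=13, A=13.
G+C = 25, so %GC = 25/56 × 100 = 44.643%
Salt term: 16.6 × (-0.511) = -8.483
GC term: 0.41 × 44.643 = 18.304; length term: −500/56 = −8.929
Tm = 81.5 + (-8.483) + 18.304 − 8.929 = 82.392 → 82.4°C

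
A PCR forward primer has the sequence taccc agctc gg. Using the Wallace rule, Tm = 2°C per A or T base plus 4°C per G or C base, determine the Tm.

40°C

G=3, C=5, T=2, A=2
A+T = 4, G+C = 8
Tm = 2(4) + 4(8) = 8 + 32 = 40°C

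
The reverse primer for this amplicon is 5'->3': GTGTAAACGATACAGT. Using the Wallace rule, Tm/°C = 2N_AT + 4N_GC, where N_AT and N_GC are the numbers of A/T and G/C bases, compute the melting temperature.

44°C

Base counts: C=2, G=4, A=6, T=4
A+T = 10, G+C = 6
Tm = 2(10) + 4(6) = 20 + 24 = 44°C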